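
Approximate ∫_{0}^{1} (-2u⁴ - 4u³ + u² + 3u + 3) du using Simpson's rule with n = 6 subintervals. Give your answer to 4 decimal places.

h = (1 − 0)/6 = 0.166667.
Nodes u₀,…,u₆ = 0, 0.166667, 0.333333, 0.5, 0.666667, 0.833333, 1.
f(u) = -2u⁴ - 4u³ + u² + 3u + 3: f₀=3, f₁=3.507716, f₂=3.938272, f₃=4.125, f₄=3.864198, f₅=2.915123, f₆=1.
(h/3)·[f₀ + 4f₁ + 2f₂ + 4f₃ + 2f₄ + 4f₅ + f₆] = 0.055556·(61.796296) = 3.4331.

3.4331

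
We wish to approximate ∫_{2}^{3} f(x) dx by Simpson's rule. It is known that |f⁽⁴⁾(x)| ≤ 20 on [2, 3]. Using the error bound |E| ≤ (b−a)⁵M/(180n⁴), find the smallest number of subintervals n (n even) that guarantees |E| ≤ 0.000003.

Need 20/(180n⁴) ≤ 0.000003.
n⁴ ≥ 20/(180·0.000003) = 37037 ⇒ n ≥ 13.8726, so the smallest even n is 14. (n must be even for Simpson's rule.)

14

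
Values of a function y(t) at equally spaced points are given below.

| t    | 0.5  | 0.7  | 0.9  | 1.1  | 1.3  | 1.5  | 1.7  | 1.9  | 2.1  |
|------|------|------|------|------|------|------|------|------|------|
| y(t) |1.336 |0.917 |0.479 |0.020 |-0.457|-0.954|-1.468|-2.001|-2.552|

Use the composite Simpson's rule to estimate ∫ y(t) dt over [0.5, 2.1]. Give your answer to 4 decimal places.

-0.8120

h = 0.2, n = 8.
(h/3)·[y₀ + 4y₁ + 2y₂ + 4y₃ + 2y₄ + 4y₅ + 2y₆ + 4y₇ + y₈] = 0.066667·(-12.180) = -0.8120.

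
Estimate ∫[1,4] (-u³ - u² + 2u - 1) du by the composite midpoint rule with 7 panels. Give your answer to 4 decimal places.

-72.3597

h = (4 − 1)/7 = 0.428571.
Midpoints m₁,…,m₇ = 1.214286, 1.642857, 2.071429, 2.5, 2.928571, 3.357143, 3.785714.
f(m₁)=-1.836370, f(m₂)=-4.847303, f(m₃)=-10.036079, f(m₄)=-17.875, f(m₅)=-28.836370, f(m₆)=-43.392493, f(m₇)=-62.015671.
h·[f(m₁) + f(m₂) + f(m₃) + f(m₄) + f(m₅) + f(m₆) + f(m₇)] = 0.428571·(-168.839286) = -72.3597.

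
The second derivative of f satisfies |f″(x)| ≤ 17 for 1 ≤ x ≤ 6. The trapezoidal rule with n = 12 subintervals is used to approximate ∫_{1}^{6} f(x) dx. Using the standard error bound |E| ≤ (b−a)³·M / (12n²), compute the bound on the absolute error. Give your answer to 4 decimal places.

1.2297

|E| ≤ (5)³·17 / (12·12²) = 2125/1728 = 1.2297.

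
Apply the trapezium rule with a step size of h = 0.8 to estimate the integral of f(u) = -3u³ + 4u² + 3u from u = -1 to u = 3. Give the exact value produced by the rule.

-12.8

h = (3 − (-1))/5 = 0.8.
Nodes u₀,…,u₅ = -1, -0.2, 0.6, 1.4, 2.2, 3.
f(u) = -3u³ + 4u² + 3u: f₀=4, f₁=-0.416, f₂=2.592, f₃=3.808, f₄=-5.984, f₅=-36.
(h/2)·[f₀ + 2f₁ + 2f₂ + 2f₃ + 2f₄ + f₅] = 0.4·(-32) = -12.8.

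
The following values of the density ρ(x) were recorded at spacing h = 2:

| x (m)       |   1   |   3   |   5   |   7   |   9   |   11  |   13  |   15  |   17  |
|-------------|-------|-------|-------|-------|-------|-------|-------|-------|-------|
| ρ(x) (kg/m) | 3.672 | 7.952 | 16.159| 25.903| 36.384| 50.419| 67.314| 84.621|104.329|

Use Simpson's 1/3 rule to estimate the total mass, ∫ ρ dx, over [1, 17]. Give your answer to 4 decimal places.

682.1967

h = 2, n = 8.
(h/3)·[y₀ + 4y₁ + 2y₂ + 4y₃ + 2y₄ + 4y₅ + 2y₆ + 4y₇ + y₈] = 0.666667·(1023.295) = 682.1967.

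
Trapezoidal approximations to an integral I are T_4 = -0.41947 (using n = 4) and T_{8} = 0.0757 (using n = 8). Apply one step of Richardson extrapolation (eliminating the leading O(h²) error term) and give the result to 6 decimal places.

R = (4·T_{8} − T_4) / 3 = (4·0.0757 − (-0.41947))/3 = (0.72227)/3 = 0.240757.

0.240757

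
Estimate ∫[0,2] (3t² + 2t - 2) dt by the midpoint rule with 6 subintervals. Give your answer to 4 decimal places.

7.9444

h = (2 − 0)/6 = 0.333333.
Midpoints m₁,…,m₆ = 0.166667, 0.5, 0.833333, 1.166667, 1.5, 1.833333.
f(m₁)=-1.583333, f(m₂)=-0.25, f(m₃)=1.75, f(m₄)=4.416667, f(m₅)=7.75, f(m₆)=11.75.
h·[f(m₁) + f(m₂) + f(m₃) + f(m₄) + f(m₅) + f(m₆)] = 0.333333·(23.833333) = 7.9444.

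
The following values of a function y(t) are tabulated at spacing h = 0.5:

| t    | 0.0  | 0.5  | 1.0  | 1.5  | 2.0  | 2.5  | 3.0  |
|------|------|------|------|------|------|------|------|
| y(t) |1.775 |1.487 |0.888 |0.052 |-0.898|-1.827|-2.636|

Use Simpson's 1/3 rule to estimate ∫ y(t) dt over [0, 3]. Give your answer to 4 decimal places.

-0.3388

h = 0.5, n = 6.
(h/3)·[y₀ + 4y₁ + 2y₂ + 4y₃ + 2y₄ + 4y₅ + y₆] = 0.166667·(-2.033) = -0.3388.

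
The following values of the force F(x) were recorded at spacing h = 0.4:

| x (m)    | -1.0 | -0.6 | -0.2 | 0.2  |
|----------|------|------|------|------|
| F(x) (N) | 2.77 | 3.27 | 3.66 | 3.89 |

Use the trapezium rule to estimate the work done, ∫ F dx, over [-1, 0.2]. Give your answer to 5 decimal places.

h = 0.4, n = 3.
(h/2)·[y₀ + 2y₁ + 2y₂ + y₃] = 0.2·(20.52) = 4.10400.

4.10400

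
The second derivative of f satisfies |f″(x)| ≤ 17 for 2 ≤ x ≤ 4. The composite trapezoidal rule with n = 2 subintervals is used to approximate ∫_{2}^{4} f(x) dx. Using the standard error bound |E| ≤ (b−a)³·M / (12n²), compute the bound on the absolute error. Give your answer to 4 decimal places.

2.8333

|E| ≤ (2)³·17 / (12·2²) = 136/48 = 2.8333.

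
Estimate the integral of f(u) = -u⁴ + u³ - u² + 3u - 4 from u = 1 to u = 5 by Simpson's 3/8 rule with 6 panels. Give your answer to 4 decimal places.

h = (5 − 1)/6 = 0.666667.
Nodes u₀,…,u₆ = 1, 1.666667, 2.333333, 3, 3.666667, 4.333333, 5.
f(u) = -u⁴ + u³ - u² + 3u - 4: f₀=-2, f₁=-4.864198, f₂=-19.382716, f₃=-58, f₄=-137.901235, f₅=-281.012346, f₆=-514.
(3h/8)·[f₀ + 3f₁ + 3f₂ + 2f₃ + 3f₄ + 3f₅ + f₆] = 0.25·(-1961.481481) = -490.3704.

-490.3704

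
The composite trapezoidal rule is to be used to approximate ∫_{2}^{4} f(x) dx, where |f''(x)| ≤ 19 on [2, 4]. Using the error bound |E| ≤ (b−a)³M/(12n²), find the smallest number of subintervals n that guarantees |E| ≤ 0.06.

15

Need 152/(12n²) ≤ 0.06.
n² ≥ 152/(12·0.06) = 211.111 ⇒ n ≥ 14.5297, so the smallest n is 15.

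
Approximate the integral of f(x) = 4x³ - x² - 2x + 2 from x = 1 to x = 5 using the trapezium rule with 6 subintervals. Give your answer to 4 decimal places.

577.0370

h = (5 − 1)/6 = 0.666667.
Nodes x₀,…,x₆ = 1, 1.666667, 2.333333, 3, 3.666667, 4.333333, 5.
f(x) = 4x³ - x² - 2x + 2: f₀=3, f₁=14.407407, f₂=42.703704, f₃=95, f₄=178.407407, f₅=300.037037, f₆=467.
(h/2)·[f₀ + 2f₁ + 2f₂ + 2f₃ + 2f₄ + 2f₅ + f₆] = 0.333333·(1731.111111) = 577.0370.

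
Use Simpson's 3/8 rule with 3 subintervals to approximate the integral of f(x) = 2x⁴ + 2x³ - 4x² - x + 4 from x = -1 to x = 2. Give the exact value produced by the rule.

21

h = (2 − (-1))/3 = 1.
Nodes x₀,…,x₃ = -1, 0, 1, 2.
f(x) = 2x⁴ + 2x³ - 4x² - x + 4: f₀=1, f₁=4, f₂=3, f₃=34.
(3h/8)·[f₀ + 3f₁ + 3f₂ + f₃] = 0.375·(56) = 21.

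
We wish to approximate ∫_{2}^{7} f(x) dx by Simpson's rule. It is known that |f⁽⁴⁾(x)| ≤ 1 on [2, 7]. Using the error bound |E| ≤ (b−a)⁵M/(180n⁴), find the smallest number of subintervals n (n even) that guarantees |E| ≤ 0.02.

Need 3125/(180n⁴) ≤ 0.02.
n⁴ ≥ 3125/(180·0.02) = 868.056 ⇒ n ≥ 5.4280, so the smallest even n is 6. (n must be even for Simpson's rule.)

6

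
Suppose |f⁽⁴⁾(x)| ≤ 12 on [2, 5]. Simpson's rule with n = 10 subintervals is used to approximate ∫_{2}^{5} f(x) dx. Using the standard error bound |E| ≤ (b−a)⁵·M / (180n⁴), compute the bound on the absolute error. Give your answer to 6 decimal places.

0.001620

|E| ≤ (3)⁵·12 / (180·10⁴) = 2916/1800000 = 0.001620.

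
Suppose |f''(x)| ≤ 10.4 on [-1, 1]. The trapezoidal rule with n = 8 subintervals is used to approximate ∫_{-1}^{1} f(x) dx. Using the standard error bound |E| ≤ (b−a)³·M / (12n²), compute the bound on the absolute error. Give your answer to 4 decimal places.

|E| ≤ (2)³·10.4 / (12·8²) = 83.2/768 = 0.1083.

0.1083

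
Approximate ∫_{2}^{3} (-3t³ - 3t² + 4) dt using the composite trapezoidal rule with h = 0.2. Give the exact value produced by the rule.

h = (3 − 2)/5 = 0.2.
Nodes t₀,…,t₅ = 2, 2.2, 2.4, 2.6, 2.8, 3.
f(t) = -3t³ - 3t² + 4: f₀=-32, f₁=-42.464, f₂=-54.752, f₃=-69.008, f₄=-85.376, f₅=-104.
(h/2)·[f₀ + 2f₁ + 2f₂ + 2f₃ + 2f₄ + f₅] = 0.1·(-639.2) = -63.92.

-63.92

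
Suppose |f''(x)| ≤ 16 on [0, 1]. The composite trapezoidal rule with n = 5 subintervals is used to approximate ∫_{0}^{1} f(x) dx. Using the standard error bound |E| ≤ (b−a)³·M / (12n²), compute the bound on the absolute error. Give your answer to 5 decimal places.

|E| ≤ (1)³·16 / (12·5²) = 16/300 = 0.05333.

0.05333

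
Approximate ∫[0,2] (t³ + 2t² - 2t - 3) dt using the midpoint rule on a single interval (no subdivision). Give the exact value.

M = (b−a)·f(1) = 2·(-2) = -4.

-4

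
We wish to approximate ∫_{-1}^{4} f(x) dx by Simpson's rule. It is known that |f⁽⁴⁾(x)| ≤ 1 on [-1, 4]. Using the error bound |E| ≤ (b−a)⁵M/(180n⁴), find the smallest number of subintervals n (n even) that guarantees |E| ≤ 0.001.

Need 3125/(180n⁴) ≤ 0.001.
n⁴ ≥ 3125/(180·0.001) = 17361.1 ⇒ n ≥ 11.4787, so the smallest even n is 12. (n must be even for Simpson's rule.)

12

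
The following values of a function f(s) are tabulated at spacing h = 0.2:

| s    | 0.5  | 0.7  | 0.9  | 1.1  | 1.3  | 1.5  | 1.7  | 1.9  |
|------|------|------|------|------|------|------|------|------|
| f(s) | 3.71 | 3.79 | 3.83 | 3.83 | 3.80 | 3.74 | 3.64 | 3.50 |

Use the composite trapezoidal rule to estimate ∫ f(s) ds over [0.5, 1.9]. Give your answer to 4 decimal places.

5.2470

h = 0.2, n = 7.
(h/2)·[y₀ + 2y₁ + 2y₂ + 2y₃ + 2y₄ + 2y₅ + 2y₆ + y₇] = 0.1·(52.47) = 5.2470.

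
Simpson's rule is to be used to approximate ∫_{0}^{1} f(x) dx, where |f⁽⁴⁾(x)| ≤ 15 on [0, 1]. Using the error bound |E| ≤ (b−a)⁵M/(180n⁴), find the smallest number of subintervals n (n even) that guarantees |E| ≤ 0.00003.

Need 15/(180n⁴) ≤ 0.00003.
n⁴ ≥ 15/(180·0.00003) = 2777.78 ⇒ n ≥ 7.2598, so the smallest even n is 8. (n must be even for Simpson's rule.)

8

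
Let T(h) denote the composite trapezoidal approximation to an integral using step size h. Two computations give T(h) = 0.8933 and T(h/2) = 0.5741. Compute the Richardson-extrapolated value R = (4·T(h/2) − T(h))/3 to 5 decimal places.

R = (4·T(h/2) − T(h)) / 3 = (4·0.5741 − 0.8933)/3 = (1.4031)/3 = 0.46770.

0.46770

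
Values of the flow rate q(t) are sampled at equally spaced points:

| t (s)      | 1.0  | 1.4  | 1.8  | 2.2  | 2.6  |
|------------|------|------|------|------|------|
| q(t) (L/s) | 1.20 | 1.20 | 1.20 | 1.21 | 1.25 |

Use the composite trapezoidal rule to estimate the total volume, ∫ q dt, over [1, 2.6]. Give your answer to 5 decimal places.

1.93400

h = 0.4, n = 4.
(h/2)·[y₀ + 2y₁ + 2y₂ + 2y₃ + y₄] = 0.2·(9.67) = 1.93400.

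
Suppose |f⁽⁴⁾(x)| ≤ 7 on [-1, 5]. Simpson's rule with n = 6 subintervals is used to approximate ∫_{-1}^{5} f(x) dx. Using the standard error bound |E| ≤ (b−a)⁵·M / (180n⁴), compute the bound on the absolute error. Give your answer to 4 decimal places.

0.2333

|E| ≤ (6)⁵·7 / (180·6⁴) = 54432/233280 = 0.2333.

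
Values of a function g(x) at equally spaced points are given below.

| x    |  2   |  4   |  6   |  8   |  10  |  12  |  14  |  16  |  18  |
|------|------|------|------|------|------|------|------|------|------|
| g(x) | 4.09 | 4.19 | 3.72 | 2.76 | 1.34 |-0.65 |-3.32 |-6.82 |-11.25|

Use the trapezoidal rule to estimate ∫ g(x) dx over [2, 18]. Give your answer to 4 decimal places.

-4.7200

h = 2, n = 8.
(h/2)·[y₀ + 2y₁ + 2y₂ + 2y₃ + 2y₄ + 2y₅ + 2y₆ + 2y₇ + y₈] = 1·(-4.72) = -4.7200.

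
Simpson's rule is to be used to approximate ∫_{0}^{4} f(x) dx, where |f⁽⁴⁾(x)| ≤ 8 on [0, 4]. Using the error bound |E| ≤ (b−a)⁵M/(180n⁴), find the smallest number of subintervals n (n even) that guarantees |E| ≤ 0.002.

Need 8192/(180n⁴) ≤ 0.002.
n⁴ ≥ 8192/(180·0.002) = 22755.6 ⇒ n ≥ 12.2821, so the smallest even n is 14. (n must be even for Simpson's rule.)

14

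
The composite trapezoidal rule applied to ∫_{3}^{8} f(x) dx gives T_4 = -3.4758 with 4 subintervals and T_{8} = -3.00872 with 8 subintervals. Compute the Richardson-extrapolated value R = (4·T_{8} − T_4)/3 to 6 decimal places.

R = (4·T_{8} − T_4) / 3 = (4·(-3.00872) − (-3.4758))/3 = (-8.55908)/3 = -2.853027.

-2.853027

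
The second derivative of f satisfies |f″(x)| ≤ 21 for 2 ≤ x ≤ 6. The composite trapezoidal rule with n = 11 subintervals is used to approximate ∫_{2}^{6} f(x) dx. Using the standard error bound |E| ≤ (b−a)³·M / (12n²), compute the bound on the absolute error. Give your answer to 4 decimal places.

0.9256

|E| ≤ (4)³·21 / (12·11²) = 1344/1452 = 0.9256.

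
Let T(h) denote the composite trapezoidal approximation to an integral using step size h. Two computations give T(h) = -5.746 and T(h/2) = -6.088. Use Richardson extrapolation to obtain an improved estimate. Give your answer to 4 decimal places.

-6.2020

R = (4·T(h/2) − T(h)) / 3 = (4·(-6.088) − (-5.746))/3 = (-18.606)/3 = -6.2020.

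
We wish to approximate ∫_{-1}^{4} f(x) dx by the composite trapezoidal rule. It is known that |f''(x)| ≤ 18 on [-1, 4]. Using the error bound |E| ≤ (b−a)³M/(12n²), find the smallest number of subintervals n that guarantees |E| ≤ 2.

Need 2250/(12n²) ≤ 2.
n² ≥ 2250/(12·2) = 93.75 ⇒ n ≥ 9.6825, so the smallest n is 10.

10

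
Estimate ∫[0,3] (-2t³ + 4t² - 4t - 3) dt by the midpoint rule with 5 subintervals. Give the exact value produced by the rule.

-31.05

h = (3 − 0)/5 = 0.6.
Midpoints m₁,…,m₅ = 0.3, 0.9, 1.5, 2.1, 2.7.
f(m₁)=-3.894, f(m₂)=-4.818, f(m₃)=-6.75, f(m₄)=-12.282, f(m₅)=-24.006.
h·[f(m₁) + f(m₂) + f(m₃) + f(m₄) + f(m₅)] = 0.6·(-51.75) = -31.05.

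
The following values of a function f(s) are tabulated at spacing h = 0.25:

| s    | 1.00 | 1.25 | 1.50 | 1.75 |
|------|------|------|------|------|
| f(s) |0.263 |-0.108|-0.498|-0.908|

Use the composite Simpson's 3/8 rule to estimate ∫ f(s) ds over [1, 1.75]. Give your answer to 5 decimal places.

-0.23091

h = 0.25, n = 3.
(3h/8)·[y₀ + 3y₁ + 3y₂ + y₃] = 0.09375·(-2.463) = -0.23091.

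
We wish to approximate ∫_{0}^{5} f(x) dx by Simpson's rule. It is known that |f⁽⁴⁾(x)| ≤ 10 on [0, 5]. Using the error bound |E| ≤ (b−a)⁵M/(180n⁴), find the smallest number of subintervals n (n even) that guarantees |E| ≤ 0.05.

8

Need 31250/(180n⁴) ≤ 0.05.
n⁴ ≥ 31250/(180·0.05) = 3472.22 ⇒ n ≥ 7.6763, so the smallest even n is 8. (n must be even for Simpson's rule.)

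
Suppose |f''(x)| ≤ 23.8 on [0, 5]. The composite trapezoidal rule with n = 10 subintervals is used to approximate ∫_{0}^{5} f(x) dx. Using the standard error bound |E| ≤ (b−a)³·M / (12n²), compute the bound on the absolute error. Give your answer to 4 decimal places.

|E| ≤ (5)³·23.8 / (12·10²) = 2975/1200 = 2.4792.

2.4792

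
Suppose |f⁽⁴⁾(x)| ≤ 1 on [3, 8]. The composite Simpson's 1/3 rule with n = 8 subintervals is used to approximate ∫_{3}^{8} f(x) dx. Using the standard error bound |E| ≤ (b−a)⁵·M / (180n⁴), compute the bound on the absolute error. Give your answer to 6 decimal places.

|E| ≤ (5)⁵·1 / (180·8⁴) = 3125/737280 = 0.004239.

0.004239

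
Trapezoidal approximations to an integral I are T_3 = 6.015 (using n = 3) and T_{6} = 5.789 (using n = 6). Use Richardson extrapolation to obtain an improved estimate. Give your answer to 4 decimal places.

5.7137

R = (4·T_{6} − T_3) / 3 = (4·5.789 − 6.015)/3 = (17.141)/3 = 5.7137.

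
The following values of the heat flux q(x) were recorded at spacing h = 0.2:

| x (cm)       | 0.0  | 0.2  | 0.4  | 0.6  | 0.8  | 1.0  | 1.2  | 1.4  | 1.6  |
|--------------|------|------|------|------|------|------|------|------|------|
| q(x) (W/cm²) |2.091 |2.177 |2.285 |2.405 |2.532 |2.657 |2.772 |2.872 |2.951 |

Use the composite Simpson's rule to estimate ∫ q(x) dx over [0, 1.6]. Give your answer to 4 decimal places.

h = 0.2, n = 8.
(h/3)·[y₀ + 4y₁ + 2y₂ + 4y₃ + 2y₄ + 4y₅ + 2y₆ + 4y₇ + y₈] = 0.066667·(60.664) = 4.0443.

4.0443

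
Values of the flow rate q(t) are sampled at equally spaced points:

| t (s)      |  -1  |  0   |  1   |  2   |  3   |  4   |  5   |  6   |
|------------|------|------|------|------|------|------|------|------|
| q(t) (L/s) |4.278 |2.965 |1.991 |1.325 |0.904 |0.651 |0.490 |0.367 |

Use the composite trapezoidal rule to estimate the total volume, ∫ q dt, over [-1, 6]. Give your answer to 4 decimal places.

10.6485

h = 1, n = 7.
(h/2)·[y₀ + 2y₁ + 2y₂ + 2y₃ + 2y₄ + 2y₅ + 2y₆ + y₇] = 0.5·(21.297) = 10.6485.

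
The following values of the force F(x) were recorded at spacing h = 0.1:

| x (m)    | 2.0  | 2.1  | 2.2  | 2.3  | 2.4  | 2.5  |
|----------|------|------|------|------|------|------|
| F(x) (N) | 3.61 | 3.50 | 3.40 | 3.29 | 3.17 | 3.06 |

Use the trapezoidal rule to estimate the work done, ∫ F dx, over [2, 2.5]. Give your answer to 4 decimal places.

h = 0.1, n = 5.
(h/2)·[y₀ + 2y₁ + 2y₂ + 2y₃ + 2y₄ + y₅] = 0.05·(33.39) = 1.6695.

1.6695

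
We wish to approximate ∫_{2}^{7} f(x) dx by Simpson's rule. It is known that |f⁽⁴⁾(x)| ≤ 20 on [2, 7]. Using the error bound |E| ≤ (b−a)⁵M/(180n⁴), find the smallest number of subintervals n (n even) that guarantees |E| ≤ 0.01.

14

Need 62500/(180n⁴) ≤ 0.01.
n⁴ ≥ 62500/(180·0.01) = 34722.2 ⇒ n ≥ 13.6506, so the smallest even n is 14. (n must be even for Simpson's rule.)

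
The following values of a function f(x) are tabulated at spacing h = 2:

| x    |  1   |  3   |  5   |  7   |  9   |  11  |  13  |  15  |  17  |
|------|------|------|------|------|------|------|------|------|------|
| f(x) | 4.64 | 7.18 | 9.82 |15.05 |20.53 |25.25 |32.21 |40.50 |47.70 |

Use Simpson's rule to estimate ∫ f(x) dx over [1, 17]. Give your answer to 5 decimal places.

h = 2, n = 8.
(h/3)·[y₀ + 4y₁ + 2y₂ + 4y₃ + 2y₄ + 4y₅ + 2y₆ + 4y₇ + y₈] = 0.666667·(529.38) = 352.92000.

352.92000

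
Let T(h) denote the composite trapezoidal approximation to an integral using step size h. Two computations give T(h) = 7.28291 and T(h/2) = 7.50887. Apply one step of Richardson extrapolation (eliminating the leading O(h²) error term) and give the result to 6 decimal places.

7.584190

R = (4·T(h/2) − T(h)) / 3 = (4·7.50887 − 7.28291)/3 = (22.75257)/3 = 7.584190.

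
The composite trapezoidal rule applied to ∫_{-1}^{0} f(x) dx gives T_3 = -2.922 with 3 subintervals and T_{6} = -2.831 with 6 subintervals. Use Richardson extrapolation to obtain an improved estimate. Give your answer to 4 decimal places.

-2.8007

R = (4·T_{6} − T_3) / 3 = (4·(-2.831) − (-2.922))/3 = (-8.402)/3 = -2.8007.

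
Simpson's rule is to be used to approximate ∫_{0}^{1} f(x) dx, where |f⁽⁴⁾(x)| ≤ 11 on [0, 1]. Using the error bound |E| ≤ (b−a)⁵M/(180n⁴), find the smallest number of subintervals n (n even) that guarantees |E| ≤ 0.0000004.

Need 11/(180n⁴) ≤ 0.0000004.
n⁴ ≥ 11/(180·0.0000004) = 152778 ⇒ n ≥ 19.7704, so the smallest even n is 20. (n must be even for Simpson's rule.)

20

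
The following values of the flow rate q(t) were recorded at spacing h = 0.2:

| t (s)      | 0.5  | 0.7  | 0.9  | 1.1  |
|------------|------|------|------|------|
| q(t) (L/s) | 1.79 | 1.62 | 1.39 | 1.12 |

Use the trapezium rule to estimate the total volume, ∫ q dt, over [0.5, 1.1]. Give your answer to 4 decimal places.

0.8930

h = 0.2, n = 3.
(h/2)·[y₀ + 2y₁ + 2y₂ + y₃] = 0.1·(8.93) = 0.8930.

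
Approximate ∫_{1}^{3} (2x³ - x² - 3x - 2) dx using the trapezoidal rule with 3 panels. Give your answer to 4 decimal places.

16.9630

h = (3 − 1)/3 = 0.666667.
Nodes x₀,…,x₃ = 1, 1.666667, 2.333333, 3.
f(x) = 2x³ - x² - 3x - 2: f₀=-4, f₁=-0.518519, f₂=10.962963, f₃=34.
(h/2)·[f₀ + 2f₁ + 2f₂ + f₃] = 0.333333·(50.888889) = 16.9630.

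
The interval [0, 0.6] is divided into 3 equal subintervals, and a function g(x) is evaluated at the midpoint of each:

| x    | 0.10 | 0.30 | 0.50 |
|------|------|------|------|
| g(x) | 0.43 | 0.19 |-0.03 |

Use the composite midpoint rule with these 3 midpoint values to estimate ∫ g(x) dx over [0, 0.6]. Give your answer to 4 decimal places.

0.1180

h = 0.2, n = 3.
h·[y(m₁) + y(m₂) + y(m₃)] = 0.2·(0.59) = 0.1180.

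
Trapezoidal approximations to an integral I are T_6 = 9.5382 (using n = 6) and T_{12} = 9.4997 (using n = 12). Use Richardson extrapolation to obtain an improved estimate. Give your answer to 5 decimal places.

R = (4·T_{12} − T_6) / 3 = (4·9.4997 − 9.5382)/3 = (28.4606)/3 = 9.48687.

9.48687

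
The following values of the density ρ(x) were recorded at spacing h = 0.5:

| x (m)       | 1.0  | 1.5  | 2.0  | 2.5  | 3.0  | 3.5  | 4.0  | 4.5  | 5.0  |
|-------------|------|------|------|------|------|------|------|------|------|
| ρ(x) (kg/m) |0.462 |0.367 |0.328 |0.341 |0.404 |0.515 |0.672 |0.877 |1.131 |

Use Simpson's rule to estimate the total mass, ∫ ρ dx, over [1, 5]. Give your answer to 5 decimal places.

h = 0.5, n = 8.
(h/3)·[y₀ + 4y₁ + 2y₂ + 4y₃ + 2y₄ + 4y₅ + 2y₆ + 4y₇ + y₈] = 0.166667·(12.801) = 2.13350.

2.13350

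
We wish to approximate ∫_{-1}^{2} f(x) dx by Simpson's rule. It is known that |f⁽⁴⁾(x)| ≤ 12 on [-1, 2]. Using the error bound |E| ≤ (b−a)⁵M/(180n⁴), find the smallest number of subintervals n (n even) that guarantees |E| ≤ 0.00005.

Need 2916/(180n⁴) ≤ 0.00005.
n⁴ ≥ 2916/(180·0.00005) = 324000 ⇒ n ≥ 23.8581, so the smallest even n is 24. (n must be even for Simpson's rule.)

24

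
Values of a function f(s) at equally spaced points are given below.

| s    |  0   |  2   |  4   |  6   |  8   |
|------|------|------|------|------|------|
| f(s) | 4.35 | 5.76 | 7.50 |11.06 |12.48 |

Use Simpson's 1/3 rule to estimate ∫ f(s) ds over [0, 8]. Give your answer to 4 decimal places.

h = 2, n = 4.
(h/3)·[y₀ + 4y₁ + 2y₂ + 4y₃ + y₄] = 0.666667·(99.11) = 66.0733.

66.0733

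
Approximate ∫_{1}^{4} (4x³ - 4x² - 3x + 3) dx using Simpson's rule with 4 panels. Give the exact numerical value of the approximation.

157.5

h = (4 − 1)/4 = 0.75.
Nodes x₀,…,x₄ = 1, 1.75, 2.5, 3.25, 4.
f(x) = 4x³ - 4x² - 3x + 3: f₀=0, f₁=6.9375, f₂=33, f₃=88.3125, f₄=183.
(h/3)·[f₀ + 4f₁ + 2f₂ + 4f₃ + f₄] = 0.25·(630) = 157.5.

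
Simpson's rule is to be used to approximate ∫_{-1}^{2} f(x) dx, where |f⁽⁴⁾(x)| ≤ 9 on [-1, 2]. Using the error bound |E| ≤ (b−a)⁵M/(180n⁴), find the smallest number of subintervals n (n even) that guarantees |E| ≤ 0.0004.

Need 2187/(180n⁴) ≤ 0.0004.
n⁴ ≥ 2187/(180·0.0004) = 30375 ⇒ n ≥ 13.2017, so the smallest even n is 14. (n must be even for Simpson's rule.)

14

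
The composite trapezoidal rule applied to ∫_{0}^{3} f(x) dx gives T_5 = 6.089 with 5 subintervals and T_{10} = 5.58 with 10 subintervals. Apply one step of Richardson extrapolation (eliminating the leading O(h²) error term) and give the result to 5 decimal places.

R = (4·T_{10} − T_5) / 3 = (4·5.58 − 6.089)/3 = (16.231)/3 = 5.41033.

5.41033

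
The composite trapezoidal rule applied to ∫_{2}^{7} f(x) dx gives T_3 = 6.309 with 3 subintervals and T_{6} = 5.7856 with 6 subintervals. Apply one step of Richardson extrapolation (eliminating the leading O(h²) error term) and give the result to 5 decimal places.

5.61113

R = (4·T_{6} − T_3) / 3 = (4·5.7856 − 6.309)/3 = (16.8334)/3 = 5.61113.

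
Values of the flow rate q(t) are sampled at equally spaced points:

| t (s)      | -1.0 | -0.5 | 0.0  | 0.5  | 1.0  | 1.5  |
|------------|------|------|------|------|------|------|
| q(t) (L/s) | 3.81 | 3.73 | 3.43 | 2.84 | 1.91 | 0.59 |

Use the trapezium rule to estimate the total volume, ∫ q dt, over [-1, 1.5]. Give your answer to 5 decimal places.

h = 0.5, n = 5.
(h/2)·[y₀ + 2y₁ + 2y₂ + 2y₃ + 2y₄ + y₅] = 0.25·(28.22) = 7.05500.

7.05500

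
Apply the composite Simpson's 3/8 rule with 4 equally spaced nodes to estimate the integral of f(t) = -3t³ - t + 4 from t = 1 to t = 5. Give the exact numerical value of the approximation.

h = (5 − 1)/3 = 1.333333.
Nodes t₀,…,t₃ = 1, 2.333333, 3.666667, 5.
f(t) = -3t³ - t + 4: f₀=0, f₁=-36.444444, f₂=-147.555556, f₃=-376.
(3h/8)·[f₀ + 3f₁ + 3f₂ + f₃] = 0.5·(-928) = -464.

-464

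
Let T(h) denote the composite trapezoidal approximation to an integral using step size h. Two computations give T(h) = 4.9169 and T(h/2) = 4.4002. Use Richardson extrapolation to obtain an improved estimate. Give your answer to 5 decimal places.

4.22797

R = (4·T(h/2) − T(h)) / 3 = (4·4.4002 − 4.9169)/3 = (12.6839)/3 = 4.22797.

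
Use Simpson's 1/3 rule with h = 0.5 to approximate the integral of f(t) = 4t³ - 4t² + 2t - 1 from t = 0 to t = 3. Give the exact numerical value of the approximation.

h = (3 − 0)/6 = 0.5.
Nodes t₀,…,t₆ = 0, 0.5, 1, 1.5, 2, 2.5, 3.
f(t) = 4t³ - 4t² + 2t - 1: f₀=-1, f₁=-0.5, f₂=1, f₃=6.5, f₄=19, f₅=41.5, f₆=77.
(h/3)·[f₀ + 4f₁ + 2f₂ + 4f₃ + 2f₄ + 4f₅ + f₆] = 0.166667·(306) = 51.

51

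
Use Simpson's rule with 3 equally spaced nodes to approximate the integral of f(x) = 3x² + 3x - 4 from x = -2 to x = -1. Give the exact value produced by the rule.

-1.5

h = (-1 − (-2))/2 = 0.5.
Nodes x₀,…,x₂ = -2, -1.5, -1.
f(x) = 3x² + 3x - 4: f₀=2, f₁=-1.75, f₂=-4.
(h/3)·[f₀ + 4f₁ + f₂] = 0.166667·(-9) = -1.5.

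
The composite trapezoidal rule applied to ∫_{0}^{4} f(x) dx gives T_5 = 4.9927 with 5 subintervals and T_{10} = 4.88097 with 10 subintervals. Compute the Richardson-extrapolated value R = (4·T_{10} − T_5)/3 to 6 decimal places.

R = (4·T_{10} − T_5) / 3 = (4·4.88097 − 4.9927)/3 = (14.53118)/3 = 4.843727.

4.843727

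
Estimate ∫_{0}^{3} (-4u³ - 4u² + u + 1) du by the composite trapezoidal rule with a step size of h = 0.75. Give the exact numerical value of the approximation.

-115.6875

h = (3 − 0)/4 = 0.75.
Nodes u₀,…,u₄ = 0, 0.75, 1.5, 2.25, 3.
f(u) = -4u³ - 4u² + u + 1: f₀=1, f₁=-2.1875, f₂=-20, f₃=-62.5625, f₄=-140.
(h/2)·[f₀ + 2f₁ + 2f₂ + 2f₃ + f₄] = 0.375·(-308.5) = -115.6875.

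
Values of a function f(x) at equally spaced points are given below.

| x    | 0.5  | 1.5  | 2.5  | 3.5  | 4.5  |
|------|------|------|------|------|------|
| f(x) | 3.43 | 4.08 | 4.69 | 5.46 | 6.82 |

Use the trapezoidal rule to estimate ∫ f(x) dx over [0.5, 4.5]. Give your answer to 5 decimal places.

19.35500

h = 1, n = 4.
(h/2)·[y₀ + 2y₁ + 2y₂ + 2y₃ + y₄] = 0.5·(38.71) = 19.35500.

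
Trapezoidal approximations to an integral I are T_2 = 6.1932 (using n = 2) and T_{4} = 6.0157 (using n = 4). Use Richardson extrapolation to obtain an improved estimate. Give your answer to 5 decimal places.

R = (4·T_{4} − T_2) / 3 = (4·6.0157 − 6.1932)/3 = (17.8696)/3 = 5.95653.

5.95653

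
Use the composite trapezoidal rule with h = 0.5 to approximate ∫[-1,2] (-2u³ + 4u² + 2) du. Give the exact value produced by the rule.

10.625

h = (2 − (-1))/6 = 0.5.
Nodes u₀,…,u₆ = -1, -0.5, 0, 0.5, 1, 1.5, 2.
f(u) = -2u³ + 4u² + 2: f₀=8, f₁=3.25, f₂=2, f₃=2.75, f₄=4, f₅=4.25, f₆=2.
(h/2)·[f₀ + 2f₁ + 2f₂ + 2f₃ + 2f₄ + 2f₅ + f₆] = 0.25·(42.5) = 10.625.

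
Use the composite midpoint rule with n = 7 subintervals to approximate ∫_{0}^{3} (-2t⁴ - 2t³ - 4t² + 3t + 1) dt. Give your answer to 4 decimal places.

-154.9559

h = (3 − 0)/7 = 0.428571.
Midpoints m₁,…,m₇ = 0.214286, 0.642857, 1.071429, 1.5, 1.928571, 2.357143, 2.785714.
f(m₁)=1.435287, f(m₂)=0.402593, f(m₃)=-5.473084, f(m₄)=-20.375, f(m₅)=-50.105737, f(m₆)=-102.087203, f(m₇)=-185.360631.
h·[f(m₁) + f(m₂) + f(m₃) + f(m₄) + f(m₅) + f(m₆) + f(m₇)] = 0.428571·(-361.563776) = -154.9559.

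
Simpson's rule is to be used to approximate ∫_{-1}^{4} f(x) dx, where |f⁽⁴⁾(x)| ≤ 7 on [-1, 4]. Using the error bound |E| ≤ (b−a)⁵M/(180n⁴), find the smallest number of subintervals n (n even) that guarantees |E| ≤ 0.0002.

28

Need 21875/(180n⁴) ≤ 0.0002.
n⁴ ≥ 21875/(180·0.0002) = 607639 ⇒ n ≥ 27.9197, so the smallest even n is 28. (n must be even for Simpson's rule.)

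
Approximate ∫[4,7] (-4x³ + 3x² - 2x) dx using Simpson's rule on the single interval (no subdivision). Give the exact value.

S = (b−a)/6 · [f(4) + 4f(5.5) + f(7)] = 0.5·[(-216) + 4·(-585.75) + (-1239)] = -1899.

-1899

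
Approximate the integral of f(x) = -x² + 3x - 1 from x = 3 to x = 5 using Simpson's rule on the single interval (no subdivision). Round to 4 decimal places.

-10.6667

S = (b−a)/6 · [f(3) + 4f(4) + f(5)] = 0.333333·[(-1) + 4·(-5) + (-11)] = -10.6667.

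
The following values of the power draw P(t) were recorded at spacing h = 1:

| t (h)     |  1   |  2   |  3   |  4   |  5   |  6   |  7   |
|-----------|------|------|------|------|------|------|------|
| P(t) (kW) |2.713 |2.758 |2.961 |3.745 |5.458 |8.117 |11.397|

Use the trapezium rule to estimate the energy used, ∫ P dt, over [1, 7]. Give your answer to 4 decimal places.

30.0940

h = 1, n = 6.
(h/2)·[y₀ + 2y₁ + 2y₂ + 2y₃ + 2y₄ + 2y₅ + y₆] = 0.5·(60.188) = 30.0940.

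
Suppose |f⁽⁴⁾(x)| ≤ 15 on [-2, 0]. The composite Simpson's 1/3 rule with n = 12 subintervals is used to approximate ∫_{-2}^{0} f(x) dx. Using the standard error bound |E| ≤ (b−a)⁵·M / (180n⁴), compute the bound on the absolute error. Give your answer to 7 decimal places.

0.0001286

|E| ≤ (2)⁵·15 / (180·12⁴) = 480/3732480 = 0.0001286.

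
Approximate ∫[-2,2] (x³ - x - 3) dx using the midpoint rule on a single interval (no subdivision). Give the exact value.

-12

M = (b−a)·f(0) = 4·(-3) = -12.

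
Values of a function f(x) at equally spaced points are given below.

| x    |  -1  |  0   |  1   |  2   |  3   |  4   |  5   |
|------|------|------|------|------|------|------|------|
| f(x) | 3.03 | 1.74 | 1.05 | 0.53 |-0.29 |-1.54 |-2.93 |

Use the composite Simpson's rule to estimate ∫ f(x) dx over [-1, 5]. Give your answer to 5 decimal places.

1.51333

h = 1, n = 6.
(h/3)·[y₀ + 4y₁ + 2y₂ + 4y₃ + 2y₄ + 4y₅ + y₆] = 0.333333·(4.54) = 1.51333.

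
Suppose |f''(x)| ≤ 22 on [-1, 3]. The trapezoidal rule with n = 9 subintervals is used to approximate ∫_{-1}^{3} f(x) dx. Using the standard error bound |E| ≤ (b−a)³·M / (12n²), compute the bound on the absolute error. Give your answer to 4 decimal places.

|E| ≤ (4)³·22 / (12·9²) = 1408/972 = 1.4486.

1.4486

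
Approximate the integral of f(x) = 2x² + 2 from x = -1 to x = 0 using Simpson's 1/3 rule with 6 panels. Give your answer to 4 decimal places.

2.6667

h = (0 − (-1))/6 = 0.166667.
Nodes x₀,…,x₆ = -1, -0.833333, -0.666667, -0.5, -0.333333, -0.166667, 0.
f(x) = 2x² + 2: f₀=4, f₁=3.388889, f₂=2.888889, f₃=2.5, f₄=2.222222, f₅=2.055556, f₆=2.
(h/3)·[f₀ + 4f₁ + 2f₂ + 4f₃ + 2f₄ + 4f₅ + f₆] = 0.055556·(48) = 2.6667.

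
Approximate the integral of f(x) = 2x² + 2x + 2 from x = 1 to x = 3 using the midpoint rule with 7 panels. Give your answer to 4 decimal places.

29.3061

h = (3 − 1)/7 = 0.285714.
Midpoints m₁,…,m₇ = 1.142857, 1.428571, 1.714286, 2, 2.285714, 2.571429, 2.857143.
f(m₁)=6.897959, f(m₂)=8.938776, f(m₃)=11.306122, f(m₄)=14, f(m₅)=17.020408, f(m₆)=20.367347, f(m₇)=24.040816.
h·[f(m₁) + f(m₂) + f(m₃) + f(m₄) + f(m₅) + f(m₆) + f(m₇)] = 0.285714·(102.571429) = 29.3061.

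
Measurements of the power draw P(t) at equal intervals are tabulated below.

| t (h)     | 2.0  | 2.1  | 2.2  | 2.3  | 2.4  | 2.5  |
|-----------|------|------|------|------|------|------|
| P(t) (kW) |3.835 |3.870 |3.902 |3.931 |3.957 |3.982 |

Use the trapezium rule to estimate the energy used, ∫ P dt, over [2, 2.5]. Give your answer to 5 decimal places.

1.95685

h = 0.1, n = 5.
(h/2)·[y₀ + 2y₁ + 2y₂ + 2y₃ + 2y₄ + y₅] = 0.05·(39.137) = 1.95685.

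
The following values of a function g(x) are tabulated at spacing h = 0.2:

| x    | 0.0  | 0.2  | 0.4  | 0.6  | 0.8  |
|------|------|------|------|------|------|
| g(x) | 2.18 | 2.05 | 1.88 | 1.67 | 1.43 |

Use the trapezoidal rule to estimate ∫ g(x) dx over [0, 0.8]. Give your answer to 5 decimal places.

1.48100

h = 0.2, n = 4.
(h/2)·[y₀ + 2y₁ + 2y₂ + 2y₃ + y₄] = 0.1·(14.81) = 1.48100.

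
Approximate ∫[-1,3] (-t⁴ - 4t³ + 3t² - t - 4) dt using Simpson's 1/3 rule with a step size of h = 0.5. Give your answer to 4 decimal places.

h = (3 − (-1))/8 = 0.5.
Nodes t₀,…,t₈ = -1, -0.5, 0, 0.5, 1, 1.5, 2, 2.5, 3.
f(t) = -t⁴ - 4t³ + 3t² - t - 4: f₀=3, f₁=-2.3125, f₂=-4, f₃=-4.3125, f₄=-7, f₅=-17.3125, f₆=-42, f₇=-89.3125, f₈=-169.
(h/3)·[f₀ + 4f₁ + 2f₂ + 4f₃ + 2f₄ + 4f₅ + 2f₆ + 4f₇ + f₈] = 0.166667·(-725) = -120.8333.

-120.8333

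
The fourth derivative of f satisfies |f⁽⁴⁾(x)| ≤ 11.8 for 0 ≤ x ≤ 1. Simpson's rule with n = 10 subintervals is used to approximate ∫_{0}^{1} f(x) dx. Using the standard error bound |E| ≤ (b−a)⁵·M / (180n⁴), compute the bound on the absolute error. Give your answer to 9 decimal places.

0.000006556

|E| ≤ (1)⁵·11.8 / (180·10⁴) = 11.8/1800000 = 0.000006556.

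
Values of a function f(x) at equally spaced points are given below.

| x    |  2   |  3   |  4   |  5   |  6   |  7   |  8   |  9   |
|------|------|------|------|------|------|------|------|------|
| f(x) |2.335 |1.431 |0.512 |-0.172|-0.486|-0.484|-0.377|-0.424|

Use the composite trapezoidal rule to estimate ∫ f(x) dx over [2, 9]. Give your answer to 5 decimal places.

h = 1, n = 7.
(h/2)·[y₀ + 2y₁ + 2y₂ + 2y₃ + 2y₄ + 2y₅ + 2y₆ + y₇] = 0.5·(2.759) = 1.37950.

1.37950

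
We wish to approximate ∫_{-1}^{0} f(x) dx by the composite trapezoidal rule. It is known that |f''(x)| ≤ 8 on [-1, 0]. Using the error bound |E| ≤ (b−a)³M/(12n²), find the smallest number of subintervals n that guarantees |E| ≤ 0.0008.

29

Need 8/(12n²) ≤ 0.0008.
n² ≥ 8/(12·0.0008) = 833.333 ⇒ n ≥ 28.8675, so the smallest n is 29.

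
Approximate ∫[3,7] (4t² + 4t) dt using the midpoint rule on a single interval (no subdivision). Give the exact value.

480

M = (b−a)·f(5) = 4·(120) = 480.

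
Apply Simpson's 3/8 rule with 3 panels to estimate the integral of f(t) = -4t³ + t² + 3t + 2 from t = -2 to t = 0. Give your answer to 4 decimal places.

16.6667

h = (0 − (-2))/3 = 0.666667.
Nodes t₀,…,t₃ = -2, -1.333333, -0.666667, 0.
f(t) = -4t³ + t² + 3t + 2: f₀=32, f₁=9.259259, f₂=1.629630, f₃=2.
(3h/8)·[f₀ + 3f₁ + 3f₂ + f₃] = 0.25·(66.666667) = 16.6667.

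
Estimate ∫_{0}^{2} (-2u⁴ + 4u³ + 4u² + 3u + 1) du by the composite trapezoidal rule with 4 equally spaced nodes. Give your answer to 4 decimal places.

h = (2 − 0)/3 = 0.666667.
Nodes u₀,…,u₃ = 0, 0.666667, 1.333333, 2.
f(u) = -2u⁴ + 4u³ + 4u² + 3u + 1: f₀=1, f₁=5.567901, f₂=15.271605, f₃=23.
(h/2)·[f₀ + 2f₁ + 2f₂ + f₃] = 0.333333·(65.679012) = 21.8930.

21.8930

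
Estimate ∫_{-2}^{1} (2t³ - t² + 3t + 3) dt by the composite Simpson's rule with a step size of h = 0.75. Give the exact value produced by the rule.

h = (1 − (-2))/4 = 0.75.
Nodes t₀,…,t₄ = -2, -1.25, -0.5, 0.25, 1.
f(t) = 2t³ - t² + 3t + 3: f₀=-23, f₁=-6.21875, f₂=1, f₃=3.71875, f₄=7.
(h/3)·[f₀ + 4f₁ + 2f₂ + 4f₃ + f₄] = 0.25·(-24) = -6.

-6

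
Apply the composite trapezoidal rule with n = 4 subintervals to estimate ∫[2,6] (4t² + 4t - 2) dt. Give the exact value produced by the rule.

h = (6 − 2)/4 = 1.
Nodes t₀,…,t₄ = 2, 3, 4, 5, 6.
f(t) = 4t² + 4t - 2: f₀=22, f₁=46, f₂=78, f₃=118, f₄=166.
(h/2)·[f₀ + 2f₁ + 2f₂ + 2f₃ + f₄] = 0.5·(672) = 336.

336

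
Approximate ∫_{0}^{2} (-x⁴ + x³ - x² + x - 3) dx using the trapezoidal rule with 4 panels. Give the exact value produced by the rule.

-9.5625

h = (2 − 0)/4 = 0.5.
Nodes x₀,…,x₄ = 0, 0.5, 1, 1.5, 2.
f(x) = -x⁴ + x³ - x² + x - 3: f₀=-3, f₁=-2.6875, f₂=-3, f₃=-5.4375, f₄=-13.
(h/2)·[f₀ + 2f₁ + 2f₂ + 2f₃ + f₄] = 0.25·(-38.25) = -9.5625.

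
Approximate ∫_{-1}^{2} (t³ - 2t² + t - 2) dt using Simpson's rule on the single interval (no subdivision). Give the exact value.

S = (b−a)/6 · [f(-1) + 4f(0.5) + f(2)] = 0.5·[(-6) + 4·(-1.875) + 0] = -6.75.

-6.75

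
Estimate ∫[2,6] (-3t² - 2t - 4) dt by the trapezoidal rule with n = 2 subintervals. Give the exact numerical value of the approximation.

h = (6 − 2)/2 = 2.
Nodes t₀,…,t₂ = 2, 4, 6.
f(t) = -3t² - 2t - 4: f₀=-20, f₁=-60, f₂=-124.
(h/2)·[f₀ + 2f₁ + f₂] = 1·(-264) = -264.

-264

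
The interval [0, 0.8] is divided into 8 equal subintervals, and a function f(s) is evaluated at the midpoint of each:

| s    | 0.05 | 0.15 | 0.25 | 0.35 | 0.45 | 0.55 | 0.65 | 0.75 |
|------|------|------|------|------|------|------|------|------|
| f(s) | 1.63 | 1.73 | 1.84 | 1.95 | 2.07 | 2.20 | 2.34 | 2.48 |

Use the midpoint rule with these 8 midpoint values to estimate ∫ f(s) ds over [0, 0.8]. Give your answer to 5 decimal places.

h = 0.1, n = 8.
h·[y(m₁) + y(m₂) + y(m₃) + y(m₄) + y(m₅) + y(m₆) + y(m₇) + y(m₈)] = 0.1·(16.24) = 1.62400.

1.62400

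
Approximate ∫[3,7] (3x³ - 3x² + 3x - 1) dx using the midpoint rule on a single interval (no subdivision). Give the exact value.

M = (b−a)·f(5) = 4·(314) = 1256.

1256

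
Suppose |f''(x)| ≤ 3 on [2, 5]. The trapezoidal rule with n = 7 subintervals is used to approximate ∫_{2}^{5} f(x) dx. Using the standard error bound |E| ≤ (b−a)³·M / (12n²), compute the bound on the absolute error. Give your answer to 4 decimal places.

|E| ≤ (3)³·3 / (12·7²) = 81/588 = 0.1378.

0.1378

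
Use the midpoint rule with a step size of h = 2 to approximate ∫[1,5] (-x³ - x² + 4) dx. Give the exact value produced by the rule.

h = (5 − 1)/2 = 2.
Midpoints m₁,…,m₂ = 2, 4.
f(m₁)=-8, f(m₂)=-76.
h·[f(m₁) + f(m₂)] = 2·(-84) = -168.

-168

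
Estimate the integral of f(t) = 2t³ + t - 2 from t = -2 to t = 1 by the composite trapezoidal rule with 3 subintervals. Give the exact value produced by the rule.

-16.5

h = (1 − (-2))/3 = 1.
Nodes t₀,…,t₃ = -2, -1, 0, 1.
f(t) = 2t³ + t - 2: f₀=-20, f₁=-5, f₂=-2, f₃=1.
(h/2)·[f₀ + 2f₁ + 2f₂ + f₃] = 0.5·(-33) = -16.5.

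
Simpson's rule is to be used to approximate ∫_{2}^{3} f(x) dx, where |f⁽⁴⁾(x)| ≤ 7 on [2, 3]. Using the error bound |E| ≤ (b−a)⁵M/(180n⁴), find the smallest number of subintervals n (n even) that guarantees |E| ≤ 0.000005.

10

Need 7/(180n⁴) ≤ 0.000005.
n⁴ ≥ 7/(180·0.000005) = 7777.78 ⇒ n ≥ 9.3910, so the smallest even n is 10. (n must be even for Simpson's rule.)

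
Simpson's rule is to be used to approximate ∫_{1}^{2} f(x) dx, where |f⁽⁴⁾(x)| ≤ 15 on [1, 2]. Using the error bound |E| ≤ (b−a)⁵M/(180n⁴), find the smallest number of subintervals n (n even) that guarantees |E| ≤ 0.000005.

12

Need 15/(180n⁴) ≤ 0.000005.
n⁴ ≥ 15/(180·0.000005) = 16666.7 ⇒ n ≥ 11.3622, so the smallest even n is 12. (n must be even for Simpson's rule.)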